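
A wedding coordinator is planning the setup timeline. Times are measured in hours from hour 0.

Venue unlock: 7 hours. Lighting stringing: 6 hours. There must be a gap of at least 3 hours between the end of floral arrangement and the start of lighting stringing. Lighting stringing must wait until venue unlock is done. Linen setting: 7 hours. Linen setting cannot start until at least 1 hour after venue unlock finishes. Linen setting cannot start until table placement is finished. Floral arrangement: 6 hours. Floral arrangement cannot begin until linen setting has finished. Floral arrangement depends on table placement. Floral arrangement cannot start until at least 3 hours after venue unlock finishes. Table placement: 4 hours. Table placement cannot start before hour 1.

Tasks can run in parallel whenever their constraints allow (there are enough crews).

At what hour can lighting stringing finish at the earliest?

30

Table placement cannot begin until its own release at hour 1. It runs from hour 1 to 1 + 4 = hour 5.
Venue unlock has no prerequisites, so it starts at hour 0 and finishes at hour 7.
Linen setting needs all of venue unlock (finishes hour 7, plus 1-hour gap → hour 8); table placement (finishes hour 5). That puts its earliest start at hour 8; it finishes at 8 + 7 = hour 15.
Floral arrangement needs all of linen setting (finishes hour 15); table placement (finishes hour 5); venue unlock (finishes hour 7, plus 3-hour gap → hour 10). That puts its earliest start at hour 15; it finishes at 15 + 6 = hour 21.
For lighting stringing: floral arrangement (finishes hour 21, plus 3-hour gap → hour 24); venue unlock (finishes hour 7). Taking the maximum gives a start of hour 24, and it finishes at 24 + 6 = hour 30.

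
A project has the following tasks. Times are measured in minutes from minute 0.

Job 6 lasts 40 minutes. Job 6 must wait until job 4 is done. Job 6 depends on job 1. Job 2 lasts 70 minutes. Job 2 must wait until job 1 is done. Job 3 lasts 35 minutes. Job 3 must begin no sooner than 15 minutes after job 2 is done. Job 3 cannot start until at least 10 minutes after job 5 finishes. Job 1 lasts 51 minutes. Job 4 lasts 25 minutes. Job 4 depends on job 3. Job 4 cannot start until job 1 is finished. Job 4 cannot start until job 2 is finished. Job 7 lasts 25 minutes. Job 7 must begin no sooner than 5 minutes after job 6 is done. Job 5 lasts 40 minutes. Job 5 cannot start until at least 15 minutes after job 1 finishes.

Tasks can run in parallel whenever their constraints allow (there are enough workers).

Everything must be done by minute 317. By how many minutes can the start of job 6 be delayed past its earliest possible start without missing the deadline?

51

Job 1 can start immediately at minute 0; it finishes at minute 51.
After job 1 (finishes minute 51, plus 15-minute gap → minute 66), job 5 can start at minute 66 and finishes at minute 106.
Job 2 waits on job 1 (finishes minute 51), so it starts at minute 51 and finishes at 51 + 70 = minute 121.
Job 3 cannot start until job 2 (finishes minute 121, plus 15-minute gap → minute 136); job 5 (finishes minute 106, plus 10-minute gap → minute 116). The controlling bound is minute 136, so job 3 finishes at 136 + 35 = minute 171.
For job 4: job 3 (finishes minute 171); job 1 (finishes minute 51); job 2 (finishes minute 121). Taking the maximum gives a start of minute 171, and it finishes at 171 + 25 = minute 196.
Job 6 has to wait for job 4 (finishes minute 196); job 1 (finishes minute 51). The latest of these is minute 196, so job 6 runs minute 196 to 196 + 40 = minute 236.

Working backward from the deadline:
Job 7 has no dependents, so it just needs to finish by minute 317. Starting by 317 − 25 = minute 292 achieves that.
Since job 7 (must start by minute 292, minus 5-minute gap → minute 287) depends on it, job 6 must finish by minute 287. Backing off its 40-minute duration gives a latest start of minute 247.
So job 6 can start as early as minute 196 and as late as minute 247, giving 247 − 196 = 51 minutes of slack.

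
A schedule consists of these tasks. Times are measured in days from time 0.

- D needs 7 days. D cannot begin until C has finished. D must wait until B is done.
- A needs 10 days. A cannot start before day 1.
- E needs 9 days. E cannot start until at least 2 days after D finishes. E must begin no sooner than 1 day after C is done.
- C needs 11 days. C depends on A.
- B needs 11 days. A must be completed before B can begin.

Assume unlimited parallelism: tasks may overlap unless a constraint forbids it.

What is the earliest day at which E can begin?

31

After its own release at day 1, A can start at day 1 and finishes at day 11.
C waits on A (finishes day 11), so it starts at day 11 and finishes at 11 + 11 = day 22.
B waits on A (finishes day 11), so it starts at day 11 and finishes at 11 + 11 = day 22.
D needs all of C (finishes day 22); B (finishes day 22). That puts its earliest start at day 22; it finishes at 22 + 7 = day 29.
E waits on D (finishes day 29, plus 2-day gap → day 31); C (finishes day 22, plus 1-day gap → day 23). The latest of these is day 31, which is the earliest E can start.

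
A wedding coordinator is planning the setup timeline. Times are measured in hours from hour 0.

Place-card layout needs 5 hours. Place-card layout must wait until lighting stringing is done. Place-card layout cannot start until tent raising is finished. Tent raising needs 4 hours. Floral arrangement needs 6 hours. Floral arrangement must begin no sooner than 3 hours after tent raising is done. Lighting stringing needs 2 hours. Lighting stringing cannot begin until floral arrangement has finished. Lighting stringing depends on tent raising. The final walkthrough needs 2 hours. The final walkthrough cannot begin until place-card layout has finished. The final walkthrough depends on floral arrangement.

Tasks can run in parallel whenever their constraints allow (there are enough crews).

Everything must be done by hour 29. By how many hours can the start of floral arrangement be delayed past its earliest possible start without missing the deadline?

Tent raising can start immediately at hour 0; it finishes at hour 4.
After tent raising (finishes hour 4, plus 3-hour gap → hour 7), floral arrangement can start at hour 7 and finishes at hour 13.

Working backward from the deadline:
The final walkthrough has no dependents, so it just needs to finish by hour 29. Starting by 29 − 2 = hour 27 achieves that.
Place-card layout must finish before the final walkthrough (must start by hour 27). With a 5-hour duration, place-card layout must start by 27 − 5 = hour 22.
Lighting stringing feeds into place-card layout (must start by hour 22); so lighting stringing must finish by hour 22 and therefore start by hour 20.
Floral arrangement has several dependents: lighting stringing (must start by hour 20); the final walkthrough (must start by hour 27). The earliest of those limits is hour 20, so floral arrangement must start by 20 − 6 = hour 14.
So floral arrangement can start as early as hour 7 and as late as hour 14, giving 14 − 7 = 7 hours of slack.

7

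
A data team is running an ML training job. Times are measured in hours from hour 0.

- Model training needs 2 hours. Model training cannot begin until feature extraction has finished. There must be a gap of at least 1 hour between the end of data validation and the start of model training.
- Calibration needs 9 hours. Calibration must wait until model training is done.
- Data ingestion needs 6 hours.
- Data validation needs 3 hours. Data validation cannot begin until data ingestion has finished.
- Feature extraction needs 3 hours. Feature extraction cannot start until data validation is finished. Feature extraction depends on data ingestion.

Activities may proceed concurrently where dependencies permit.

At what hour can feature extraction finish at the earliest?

12

Nothing blocks data ingestion, so it runs from hour 0 to hour 6.
After data ingestion (finishes hour 6), data validation can start at hour 6 and finishes at hour 9.
For feature extraction: data validation (finishes hour 9); data ingestion (finishes hour 6). Taking the maximum gives a start of hour 9, and it finishes at 9 + 3 = hour 12.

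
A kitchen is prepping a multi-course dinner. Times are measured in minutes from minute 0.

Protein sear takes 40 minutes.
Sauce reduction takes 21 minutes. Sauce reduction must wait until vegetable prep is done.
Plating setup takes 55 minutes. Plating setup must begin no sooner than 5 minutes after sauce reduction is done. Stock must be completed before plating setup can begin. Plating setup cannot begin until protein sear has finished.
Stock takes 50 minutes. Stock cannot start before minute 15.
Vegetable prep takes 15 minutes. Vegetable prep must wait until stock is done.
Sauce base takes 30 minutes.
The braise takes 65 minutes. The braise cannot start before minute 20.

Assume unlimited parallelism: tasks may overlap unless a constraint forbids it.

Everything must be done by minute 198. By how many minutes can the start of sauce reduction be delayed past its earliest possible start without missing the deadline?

37

Stock cannot begin until its own release at minute 15. It runs from minute 15 to 15 + 50 = minute 65.
Vegetable prep waits on stock (finishes minute 65), so it starts at minute 65 and finishes at 65 + 15 = minute 80.
Sauce reduction waits on vegetable prep (finishes minute 80), so it starts at minute 80 and finishes at 80 + 21 = minute 101.

Working backward from the deadline:
Plating setup has no dependents, so it just needs to finish by minute 198. Starting by 198 − 55 = minute 143 achieves that.
Sauce reduction has to be done before plating setup (must start by minute 143, minus 5-minute gap → minute 138). That means finishing by minute 138, i.e. starting by 138 − 21 = minute 117.
So sauce reduction can start as early as minute 80 and as late as minute 117, giving 117 − 80 = 37 minutes of slack.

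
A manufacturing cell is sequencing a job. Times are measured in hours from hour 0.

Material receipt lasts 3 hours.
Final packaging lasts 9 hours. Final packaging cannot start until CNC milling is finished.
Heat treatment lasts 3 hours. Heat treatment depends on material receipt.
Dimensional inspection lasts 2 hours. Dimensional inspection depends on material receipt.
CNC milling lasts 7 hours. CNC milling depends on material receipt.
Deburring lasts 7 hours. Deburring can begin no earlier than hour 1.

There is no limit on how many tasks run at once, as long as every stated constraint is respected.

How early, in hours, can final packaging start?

10

Nothing blocks material receipt, so it runs from hour 0 to hour 3.
CNC milling waits on material receipt (finishes hour 3), so it starts at hour 3 and finishes at 3 + 7 = hour 10.
Final packaging waits on CNC milling (finishes hour 10), so the earliest it can start is hour 10.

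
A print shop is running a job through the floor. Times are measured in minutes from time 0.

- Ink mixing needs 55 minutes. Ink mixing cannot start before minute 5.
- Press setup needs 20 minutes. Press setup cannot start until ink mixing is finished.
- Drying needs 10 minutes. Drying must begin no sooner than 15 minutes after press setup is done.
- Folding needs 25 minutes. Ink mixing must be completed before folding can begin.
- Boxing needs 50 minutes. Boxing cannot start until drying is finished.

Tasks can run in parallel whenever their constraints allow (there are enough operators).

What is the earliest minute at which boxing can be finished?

155

Ink mixing cannot begin until its own release at minute 5. It runs from minute 5 to 5 + 55 = minute 60.
Press setup cannot begin until ink mixing (finishes minute 60). It runs from minute 60 to 60 + 20 = minute 80.
Drying cannot begin until press setup (finishes minute 80, plus 15-minute gap → minute 95). It runs from minute 95 to 95 + 10 = minute 105.
Boxing cannot begin until drying (finishes minute 105). It runs from minute 105 to 105 + 50 = minute 155.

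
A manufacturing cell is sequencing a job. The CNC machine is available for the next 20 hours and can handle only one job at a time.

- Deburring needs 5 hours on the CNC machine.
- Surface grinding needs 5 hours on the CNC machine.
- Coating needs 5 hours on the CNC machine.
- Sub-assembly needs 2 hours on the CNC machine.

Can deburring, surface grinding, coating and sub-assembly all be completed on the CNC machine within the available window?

Yes

Running back to back, the jobs need 5 + 5 + 5 + 2 = 17 hours on the CNC machine.
Since 17 ≤ 20, they fit within the window.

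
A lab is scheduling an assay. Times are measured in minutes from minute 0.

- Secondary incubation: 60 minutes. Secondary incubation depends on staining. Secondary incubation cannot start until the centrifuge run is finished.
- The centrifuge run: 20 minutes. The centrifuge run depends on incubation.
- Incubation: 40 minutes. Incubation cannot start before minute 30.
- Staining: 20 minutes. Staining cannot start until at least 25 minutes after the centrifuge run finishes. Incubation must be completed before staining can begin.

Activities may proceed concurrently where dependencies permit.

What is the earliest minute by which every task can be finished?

195

After its own release at minute 30, incubation can start at minute 30 and finishes at minute 70.
After incubation (finishes minute 70), the centrifuge run can start at minute 70 and finishes at minute 90.
For staining: the centrifuge run (finishes minute 90, plus 25-minute gap → minute 115); incubation (finishes minute 70). Taking the maximum gives a start of minute 115, and it finishes at 115 + 20 = minute 135.
Secondary incubation cannot start until staining (finishes minute 135); the centrifuge run (finishes minute 90). The controlling bound is minute 135, so secondary incubation finishes at 135 + 60 = minute 195.
All tasks are finished once the last one completes. Finish times: Incubation at 70, The centrifuge run at 90, Staining at 135, Secondary incubation at 195. The latest is minute 195.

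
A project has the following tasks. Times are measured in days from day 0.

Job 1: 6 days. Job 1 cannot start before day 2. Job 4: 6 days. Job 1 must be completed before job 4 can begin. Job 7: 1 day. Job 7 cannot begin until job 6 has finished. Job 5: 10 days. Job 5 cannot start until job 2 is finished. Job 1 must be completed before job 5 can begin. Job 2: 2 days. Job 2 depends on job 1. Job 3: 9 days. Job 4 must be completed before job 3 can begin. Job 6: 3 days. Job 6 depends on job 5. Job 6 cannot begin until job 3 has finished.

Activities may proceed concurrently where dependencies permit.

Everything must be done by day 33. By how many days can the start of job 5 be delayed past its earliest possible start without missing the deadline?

9

Job 1 waits on its own release at day 2, so it starts at day 2 and finishes at 2 + 6 = day 8.
Job 2 waits on job 1 (finishes day 8), so it starts at day 8 and finishes at 8 + 2 = day 10.
For job 5: job 2 (finishes day 10); job 1 (finishes day 8). Taking the maximum gives a start of day 10, and it finishes at 10 + 10 = day 20.

Working backward from the deadline:
Job 7 must finish by day 33; it takes 1 day, so it must start by 33 − 1 = day 32.
Job 6 must finish before job 7 (must start by day 32). With a 3-day duration, job 6 must start by 32 − 3 = day 29.
Job 5 feeds into job 6 (must start by day 29); so job 5 must finish by day 29 and therefore start by day 19.
So job 5 can start as early as day 10 and as late as day 19, giving 19 − 10 = 9 days of slack.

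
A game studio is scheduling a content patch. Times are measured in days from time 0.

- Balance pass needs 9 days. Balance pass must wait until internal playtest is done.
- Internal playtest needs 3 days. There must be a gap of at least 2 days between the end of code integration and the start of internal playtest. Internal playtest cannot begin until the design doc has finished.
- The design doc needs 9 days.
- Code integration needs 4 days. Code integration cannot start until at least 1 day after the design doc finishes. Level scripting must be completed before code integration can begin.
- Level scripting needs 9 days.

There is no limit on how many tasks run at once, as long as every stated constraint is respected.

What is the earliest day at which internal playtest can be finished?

19

Level scripting can start immediately at day 0; it finishes at day 9.
Nothing blocks the design doc, so it runs from day 0 to day 9.
Code integration cannot start until the design doc (finishes day 9, plus 1-day gap → day 10); level scripting (finishes day 9). The controlling bound is day 10, so code integration finishes at 10 + 4 = day 14.
Internal playtest has to wait for code integration (finishes day 14, plus 2-day gap → day 16); the design doc (finishes day 9). The latest of these is day 16, so internal playtest runs day 16 to 16 + 3 = day 19.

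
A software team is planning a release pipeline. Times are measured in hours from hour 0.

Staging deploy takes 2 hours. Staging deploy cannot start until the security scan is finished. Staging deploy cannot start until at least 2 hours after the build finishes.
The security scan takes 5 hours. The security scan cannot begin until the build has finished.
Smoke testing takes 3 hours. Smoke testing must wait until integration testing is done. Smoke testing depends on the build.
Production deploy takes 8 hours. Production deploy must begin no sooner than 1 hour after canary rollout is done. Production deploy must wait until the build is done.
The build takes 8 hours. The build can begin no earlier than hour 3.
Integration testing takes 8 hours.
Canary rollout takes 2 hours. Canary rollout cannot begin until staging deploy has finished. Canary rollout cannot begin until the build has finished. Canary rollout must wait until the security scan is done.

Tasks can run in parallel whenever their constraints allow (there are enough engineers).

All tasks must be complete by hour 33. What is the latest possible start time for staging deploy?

Nothing follows production deploy; the deadline of hour 33 is its only limit. It must start by 33 − 8 = hour 25.
Canary rollout feeds into production deploy (must start by hour 25, minus 1-hour gap → hour 24); so canary rollout must finish by hour 24 and therefore start by hour 22.
Staging deploy has to be done before canary rollout (must start by hour 22). That means finishing by hour 22, i.e. starting by 22 − 2 = hour 20.

20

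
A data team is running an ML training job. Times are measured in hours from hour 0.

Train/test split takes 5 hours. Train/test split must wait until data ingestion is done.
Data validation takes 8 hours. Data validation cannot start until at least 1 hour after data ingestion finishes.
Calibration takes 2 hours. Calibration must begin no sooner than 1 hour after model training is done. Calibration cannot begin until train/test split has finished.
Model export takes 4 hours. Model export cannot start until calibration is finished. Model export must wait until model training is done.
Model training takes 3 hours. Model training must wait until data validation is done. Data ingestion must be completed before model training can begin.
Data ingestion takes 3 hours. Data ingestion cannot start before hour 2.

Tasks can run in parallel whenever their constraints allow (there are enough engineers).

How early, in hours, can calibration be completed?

Data ingestion cannot begin until its own release at hour 2. It runs from hour 2 to 2 + 3 = hour 5.
After data ingestion (finishes hour 5), train/test split can start at hour 5 and finishes at hour 10.
Data validation waits on data ingestion (finishes hour 5, plus 1-hour gap → hour 6), so it starts at hour 6 and finishes at 6 + 8 = hour 14.
Model training needs all of data validation (finishes hour 14); data ingestion (finishes hour 5). That puts its earliest start at hour 14; it finishes at 14 + 3 = hour 17.
Calibration has to wait for model training (finishes hour 17, plus 1-hour gap → hour 18); train/test split (finishes hour 10). The latest of these is hour 18, so calibration runs hour 18 to 18 + 2 = hour 20.

20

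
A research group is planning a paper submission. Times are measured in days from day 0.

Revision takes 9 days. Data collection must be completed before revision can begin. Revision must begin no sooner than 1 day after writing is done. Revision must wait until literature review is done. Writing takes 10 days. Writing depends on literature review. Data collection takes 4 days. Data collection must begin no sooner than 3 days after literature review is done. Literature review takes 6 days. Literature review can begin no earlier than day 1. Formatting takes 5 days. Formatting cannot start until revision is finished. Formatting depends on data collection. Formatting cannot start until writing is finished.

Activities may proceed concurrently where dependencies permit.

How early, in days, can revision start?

18

After its own release at day 1, literature review can start at day 1 and finishes at day 7.
Writing cannot begin until literature review (finishes day 7). It runs from day 7 to 7 + 10 = day 17.
Data collection cannot begin until literature review (finishes day 7, plus 3-day gap → day 10). It runs from day 10 to 10 + 4 = day 14.
Revision waits on data collection (finishes day 14); writing (finishes day 17, plus 1-day gap → day 18); literature review (finishes day 7). The latest of these is day 18, which is the earliest revision can start.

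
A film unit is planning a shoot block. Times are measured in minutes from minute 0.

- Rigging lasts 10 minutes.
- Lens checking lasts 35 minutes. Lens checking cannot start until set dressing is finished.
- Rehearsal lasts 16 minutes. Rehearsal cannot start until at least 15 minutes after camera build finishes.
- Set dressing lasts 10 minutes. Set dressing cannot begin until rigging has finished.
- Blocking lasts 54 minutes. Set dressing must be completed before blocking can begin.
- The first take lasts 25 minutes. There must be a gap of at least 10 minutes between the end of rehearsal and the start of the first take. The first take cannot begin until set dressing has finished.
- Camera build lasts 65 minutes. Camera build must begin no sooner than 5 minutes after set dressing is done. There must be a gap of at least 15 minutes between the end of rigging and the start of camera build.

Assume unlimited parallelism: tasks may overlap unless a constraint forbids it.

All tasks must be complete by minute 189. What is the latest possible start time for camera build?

58

The first take must finish by minute 189; it takes 25 minutes, so it must start by 189 − 25 = minute 164.
Since the first take (must start by minute 164, minus 10-minute gap → minute 154) depends on it, rehearsal must finish by minute 154. Backing off its 16-minute duration gives a latest start of minute 138.
Camera build must finish before rehearsal (must start by minute 138, minus 15-minute gap → minute 123). With a 65-minute duration, camera build must start by 123 − 65 = minute 58.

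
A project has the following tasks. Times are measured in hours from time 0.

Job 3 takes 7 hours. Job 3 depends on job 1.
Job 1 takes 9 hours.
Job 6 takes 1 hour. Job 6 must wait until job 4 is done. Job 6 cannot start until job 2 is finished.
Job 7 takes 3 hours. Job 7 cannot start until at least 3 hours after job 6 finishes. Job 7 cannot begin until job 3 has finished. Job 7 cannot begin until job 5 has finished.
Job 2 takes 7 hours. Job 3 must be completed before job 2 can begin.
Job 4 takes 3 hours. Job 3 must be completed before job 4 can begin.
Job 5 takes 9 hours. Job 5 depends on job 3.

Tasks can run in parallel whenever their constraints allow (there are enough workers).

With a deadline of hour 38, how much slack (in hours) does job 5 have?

10

Nothing blocks job 1, so it runs from hour 0 to hour 9.
Job 3 waits on job 1 (finishes hour 9), so it starts at hour 9 and finishes at 9 + 7 = hour 16.
Job 5 waits on job 3 (finishes hour 16), so it starts at hour 16 and finishes at 16 + 9 = hour 25.

Working backward from the deadline:
To finish by hour 38, job 7 (duration 3) must start no later than hour 35.
Job 5 must finish before job 7 (must start by hour 35). With a 9-hour duration, job 5 must start by 35 − 9 = hour 26.
So job 5 can start as early as hour 16 and as late as hour 26, giving 26 − 16 = 10 hours of slack.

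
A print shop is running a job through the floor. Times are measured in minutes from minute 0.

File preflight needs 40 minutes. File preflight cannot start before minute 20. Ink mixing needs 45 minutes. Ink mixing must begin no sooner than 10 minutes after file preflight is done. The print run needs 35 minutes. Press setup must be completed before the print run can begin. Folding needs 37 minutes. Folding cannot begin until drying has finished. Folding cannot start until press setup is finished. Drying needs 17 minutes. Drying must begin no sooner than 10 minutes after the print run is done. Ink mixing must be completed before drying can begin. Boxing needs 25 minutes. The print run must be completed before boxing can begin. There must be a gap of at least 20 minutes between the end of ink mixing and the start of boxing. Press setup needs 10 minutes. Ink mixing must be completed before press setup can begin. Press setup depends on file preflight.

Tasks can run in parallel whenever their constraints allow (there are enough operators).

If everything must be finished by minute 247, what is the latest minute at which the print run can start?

148

Folding must finish by minute 247; it takes 37 minutes, so it must start by 247 − 37 = minute 210.
Drying feeds into folding (must start by minute 210); so drying must finish by minute 210 and therefore start by minute 193.
Boxing must finish by minute 247; it takes 25 minutes, so it must start by 247 − 25 = minute 222.
The print run feeds drying (must start by minute 193, minus 10-minute gap → minute 183); boxing (must start by minute 222). Taking the minimum, the print run must finish by minute 183 and start by 183 − 35 = minute 148.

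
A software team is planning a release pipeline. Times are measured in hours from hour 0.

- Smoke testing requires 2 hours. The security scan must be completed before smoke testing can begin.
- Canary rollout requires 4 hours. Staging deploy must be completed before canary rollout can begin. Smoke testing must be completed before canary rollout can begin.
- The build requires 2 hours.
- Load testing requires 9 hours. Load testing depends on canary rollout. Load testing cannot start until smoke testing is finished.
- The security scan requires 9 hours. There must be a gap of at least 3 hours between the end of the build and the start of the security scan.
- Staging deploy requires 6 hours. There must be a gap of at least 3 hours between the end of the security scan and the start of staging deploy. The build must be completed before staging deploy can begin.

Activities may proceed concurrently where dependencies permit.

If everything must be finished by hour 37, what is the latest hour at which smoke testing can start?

22

Nothing follows load testing; the deadline of hour 37 is its only limit. It must start by 37 − 9 = hour 28.
Canary rollout has to be done before load testing (must start by hour 28). That means finishing by hour 28, i.e. starting by 28 − 4 = hour 24.
Smoke testing has several dependents: canary rollout (must start by hour 24); load testing (must start by hour 28). The earliest of those limits is hour 24, so smoke testing must start by 24 − 2 = hour 22.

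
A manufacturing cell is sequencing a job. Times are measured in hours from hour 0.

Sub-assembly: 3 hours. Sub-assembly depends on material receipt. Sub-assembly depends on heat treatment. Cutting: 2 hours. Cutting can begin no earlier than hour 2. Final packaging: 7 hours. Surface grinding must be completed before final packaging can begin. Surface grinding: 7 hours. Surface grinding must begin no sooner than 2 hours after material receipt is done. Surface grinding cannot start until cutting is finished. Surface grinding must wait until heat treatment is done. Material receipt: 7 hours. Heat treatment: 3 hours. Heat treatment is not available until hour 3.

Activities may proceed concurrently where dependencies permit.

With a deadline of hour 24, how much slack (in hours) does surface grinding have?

1

After its own release at hour 3, heat treatment can start at hour 3 and finishes at hour 6.
After its own release at hour 2, cutting can start at hour 2 and finishes at hour 4.
Nothing blocks material receipt, so it runs from hour 0 to hour 7.
Surface grinding cannot start until material receipt (finishes hour 7, plus 2-hour gap → hour 9); cutting (finishes hour 4); heat treatment (finishes hour 6). The controlling bound is hour 9, so surface grinding finishes at 9 + 7 = hour 16.

Working backward from the deadline:
Final packaging has no dependents, so it just needs to finish by hour 24. Starting by 24 − 7 = hour 17 achieves that.
Surface grinding feeds into final packaging (must start by hour 17); so surface grinding must finish by hour 17 and therefore start by hour 10.
So surface grinding can start as early as hour 9 and as late as hour 10, giving 10 − 9 = 1 hour of slack.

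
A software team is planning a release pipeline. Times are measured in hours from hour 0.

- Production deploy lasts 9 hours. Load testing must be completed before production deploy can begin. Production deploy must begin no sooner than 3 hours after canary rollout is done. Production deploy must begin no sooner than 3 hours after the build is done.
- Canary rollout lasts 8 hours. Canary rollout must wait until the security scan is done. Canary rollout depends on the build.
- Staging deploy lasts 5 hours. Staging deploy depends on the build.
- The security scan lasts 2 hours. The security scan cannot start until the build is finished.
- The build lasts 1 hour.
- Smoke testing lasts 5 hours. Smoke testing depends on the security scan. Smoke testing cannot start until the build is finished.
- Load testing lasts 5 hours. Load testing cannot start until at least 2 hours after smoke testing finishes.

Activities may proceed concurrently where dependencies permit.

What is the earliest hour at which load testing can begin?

10

The build can start immediately at hour 0; it finishes at hour 1.
The security scan cannot begin until the build (finishes hour 1). It runs from hour 1 to 1 + 2 = hour 3.
For smoke testing: the security scan (finishes hour 3); the build (finishes hour 1). Taking the maximum gives a start of hour 3, and it finishes at 3 + 5 = hour 8.
Load testing waits on smoke testing (finishes hour 8, plus 2-hour gap → hour 10), so the earliest it can start is hour 10.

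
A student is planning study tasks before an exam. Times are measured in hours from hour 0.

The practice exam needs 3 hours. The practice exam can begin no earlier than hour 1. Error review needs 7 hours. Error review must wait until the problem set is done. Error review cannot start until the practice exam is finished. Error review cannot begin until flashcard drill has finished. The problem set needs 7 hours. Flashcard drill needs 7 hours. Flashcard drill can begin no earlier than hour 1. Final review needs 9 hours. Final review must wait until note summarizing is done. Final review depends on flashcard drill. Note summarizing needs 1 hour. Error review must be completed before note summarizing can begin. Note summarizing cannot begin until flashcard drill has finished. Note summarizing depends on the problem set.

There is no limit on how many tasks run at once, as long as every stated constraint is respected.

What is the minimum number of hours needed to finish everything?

After its own release at hour 1, the practice exam can start at hour 1 and finishes at hour 4.
After its own release at hour 1, flashcard drill can start at hour 1 and finishes at hour 8.
The problem set has no prerequisites, so it starts at hour 0 and finishes at hour 7.
For error review: the problem set (finishes hour 7); the practice exam (finishes hour 4); flashcard drill (finishes hour 8). Taking the maximum gives a start of hour 8, and it finishes at 8 + 7 = hour 15.
For note summarizing: error review (finishes hour 15); flashcard drill (finishes hour 8); the problem set (finishes hour 7). Taking the maximum gives a start of hour 15, and it finishes at 15 + 1 = hour 16.
Final review has to wait for note summarizing (finishes hour 16); flashcard drill (finishes hour 8). The latest of these is hour 16, so final review runs hour 16 to 16 + 9 = hour 25.
All tasks are finished once the last one completes. Finish times: The problem set at 7, Flashcard drill at 8, The practice exam at 4, Error review at 15, Note summarizing at 16, Final review at 25. The latest is hour 25.

25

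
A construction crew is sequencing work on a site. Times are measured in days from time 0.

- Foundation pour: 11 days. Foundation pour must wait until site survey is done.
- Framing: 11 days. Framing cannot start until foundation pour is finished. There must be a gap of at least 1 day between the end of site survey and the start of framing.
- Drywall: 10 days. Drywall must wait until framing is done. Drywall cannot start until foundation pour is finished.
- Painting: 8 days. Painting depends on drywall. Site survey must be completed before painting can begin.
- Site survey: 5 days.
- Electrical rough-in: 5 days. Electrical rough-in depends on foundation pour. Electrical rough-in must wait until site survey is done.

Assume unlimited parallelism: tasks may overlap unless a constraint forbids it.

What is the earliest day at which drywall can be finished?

37

Nothing blocks site survey, so it runs from day 0 to day 5.
Foundation pour waits on site survey (finishes day 5), so it starts at day 5 and finishes at 5 + 11 = day 16.
Framing cannot start until foundation pour (finishes day 16); site survey (finishes day 5, plus 1-day gap → day 6). The controlling bound is day 16, so framing finishes at 16 + 11 = day 27.
Drywall needs all of framing (finishes day 27); foundation pour (finishes day 16). That puts its earliest start at day 27; it finishes at 27 + 10 = day 37.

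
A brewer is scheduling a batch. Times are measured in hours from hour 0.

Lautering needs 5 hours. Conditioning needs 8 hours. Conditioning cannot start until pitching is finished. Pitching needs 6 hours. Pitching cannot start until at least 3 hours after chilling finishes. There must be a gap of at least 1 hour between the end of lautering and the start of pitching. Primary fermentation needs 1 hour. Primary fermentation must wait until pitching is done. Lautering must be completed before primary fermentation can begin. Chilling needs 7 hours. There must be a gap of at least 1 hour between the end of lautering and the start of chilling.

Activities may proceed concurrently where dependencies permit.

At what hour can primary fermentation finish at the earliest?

Lautering has no prerequisites, so it starts at hour 0 and finishes at hour 5.
After lautering (finishes hour 5, plus 1-hour gap → hour 6), chilling can start at hour 6 and finishes at hour 13.
Pitching cannot start until chilling (finishes hour 13, plus 3-hour gap → hour 16); lautering (finishes hour 5, plus 1-hour gap → hour 6). The controlling bound is hour 16, so pitching finishes at 16 + 6 = hour 22.
For primary fermentation: pitching (finishes hour 22); lautering (finishes hour 5). Taking the maximum gives a start of hour 22, and it finishes at 22 + 1 = hour 23.

23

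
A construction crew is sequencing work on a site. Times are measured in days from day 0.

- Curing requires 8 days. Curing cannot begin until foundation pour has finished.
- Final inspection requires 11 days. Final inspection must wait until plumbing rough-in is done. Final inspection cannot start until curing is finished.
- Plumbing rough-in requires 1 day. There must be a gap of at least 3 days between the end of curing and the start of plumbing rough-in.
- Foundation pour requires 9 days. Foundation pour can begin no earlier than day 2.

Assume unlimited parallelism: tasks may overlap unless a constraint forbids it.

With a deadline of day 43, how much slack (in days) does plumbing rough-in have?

Foundation pour waits on its own release at day 2, so it starts at day 2 and finishes at 2 + 9 = day 11.
Curing waits on foundation pour (finishes day 11), so it starts at day 11 and finishes at 11 + 8 = day 19.
Plumbing rough-in cannot begin until curing (finishes day 19, plus 3-day gap → day 22). It runs from day 22 to 22 + 1 = day 23.

Working backward from the deadline:
Nothing follows final inspection; the deadline of day 43 is its only limit. It must start by 43 − 11 = day 32.
Plumbing rough-in must finish before final inspection (must start by day 32). With a 1-day duration, plumbing rough-in must start by 32 − 1 = day 31.
So plumbing rough-in can start as early as day 22 and as late as day 31, giving 31 − 22 = 9 days of slack.

9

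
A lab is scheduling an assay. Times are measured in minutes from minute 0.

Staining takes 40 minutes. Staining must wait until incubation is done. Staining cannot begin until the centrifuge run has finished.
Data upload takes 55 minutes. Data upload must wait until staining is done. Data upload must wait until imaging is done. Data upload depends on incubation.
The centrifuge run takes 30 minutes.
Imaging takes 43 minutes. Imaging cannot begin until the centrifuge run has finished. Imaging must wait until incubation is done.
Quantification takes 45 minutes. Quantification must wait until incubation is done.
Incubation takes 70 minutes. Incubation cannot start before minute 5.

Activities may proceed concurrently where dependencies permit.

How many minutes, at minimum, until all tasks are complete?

The centrifuge run has no prerequisites, so it starts at minute 0 and finishes at minute 30.
Incubation cannot begin until its own release at minute 5. It runs from minute 5 to 5 + 70 = minute 75.
Quantification cannot begin until incubation (finishes minute 75). It runs from minute 75 to 75 + 45 = minute 120.
Imaging needs all of the centrifuge run (finishes minute 30); incubation (finishes minute 75). That puts its earliest start at minute 75; it finishes at 75 + 43 = minute 118.
Staining needs all of incubation (finishes minute 75); the centrifuge run (finishes minute 30). That puts its earliest start at minute 75; it finishes at 75 + 40 = minute 115.
Data upload needs all of staining (finishes minute 115); imaging (finishes minute 118); incubation (finishes minute 75). That puts its earliest start at minute 118; it finishes at 118 + 55 = minute 173.
All tasks are finished once the last one completes. Finish times: Incubation at 75, The centrifuge run at 30, Staining at 115, Imaging at 118, Quantification at 120, Data upload at 173. The latest is minute 173.

173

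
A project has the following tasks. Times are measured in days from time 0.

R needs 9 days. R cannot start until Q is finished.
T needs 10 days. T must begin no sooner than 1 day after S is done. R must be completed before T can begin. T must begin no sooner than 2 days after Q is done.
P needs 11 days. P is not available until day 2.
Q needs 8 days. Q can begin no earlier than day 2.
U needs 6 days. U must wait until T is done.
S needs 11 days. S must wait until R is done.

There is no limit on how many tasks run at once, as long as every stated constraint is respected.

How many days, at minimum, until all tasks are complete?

Q waits on its own release at day 2, so it starts at day 2 and finishes at 2 + 8 = day 10.
R cannot begin until Q (finishes day 10). It runs from day 10 to 10 + 9 = day 19.
After R (finishes day 19), S can start at day 19 and finishes at day 30.
For T: S (finishes day 30, plus 1-day gap → day 31); R (finishes day 19); Q (finishes day 10, plus 2-day gap → day 12). Taking the maximum gives a start of day 31, and it finishes at 31 + 10 = day 41.
U cannot begin until T (finishes day 41). It runs from day 41 to 41 + 6 = day 47.
P cannot begin until its own release at day 2. It runs from day 2 to 2 + 11 = day 13.
All tasks are finished once the last one completes. Finish times: P at 13, Q at 10, R at 19, S at 30, T at 41, U at 47. The latest is day 47.

47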